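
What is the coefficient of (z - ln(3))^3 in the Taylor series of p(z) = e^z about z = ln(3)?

1/2

p(ln(3)) = 3
p′(ln(3)) = 3
p′′(ln(3)) = 3
p′′′(ln(3)) = 3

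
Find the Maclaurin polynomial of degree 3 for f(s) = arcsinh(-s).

Use the known series and substitute for the argument.
f(0) = 0
f′(0) = -1
f′′(0) = 0
f′′′(0) = 1
Then c_k = f^(k)(0)/k! gives each Taylor coefficient.

s^3/6 - s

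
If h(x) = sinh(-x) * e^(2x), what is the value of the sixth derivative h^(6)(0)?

Expand each factor separately, then convolve coefficients.
The coefficient of x^6 in the expansion is -91/180, so h^(6)(0) = 6! * (-91/180) = -364.

-364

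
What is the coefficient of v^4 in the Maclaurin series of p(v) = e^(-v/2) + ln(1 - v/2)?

Combine the two series term by term.
So c_4 = p^(4)(0)/4! = -5/384.

-5/384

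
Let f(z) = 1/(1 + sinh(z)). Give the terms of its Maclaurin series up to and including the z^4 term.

Compose series: expand the inner function first, then feed it into the outer expansion.
[z^0] = 1;  [z^1] = -1;  [z^2] = 1;  [z^3] = -7/6;  [z^4] = 4/3.

4*z^4/3 - 7*z^3/6 + z^2 - z + 1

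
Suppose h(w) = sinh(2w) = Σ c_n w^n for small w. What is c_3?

4/3

Use the known series and substitute for the argument.
[w^0] = 0;  [w^1] = 2;  [w^2] = 0;  [w^3] = 4/3.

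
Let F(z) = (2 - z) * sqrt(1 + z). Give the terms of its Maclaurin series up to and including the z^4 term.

-9*z^4/64 + z^3/4 - 3*z^2/4 + 2

Distribute the polynomial across the series and collect like powers.
F(0) = 2
F′(0) = 0
F′′(0) = -3/2
F′′′(0) = 3/2
F^(4)(0) = -27/8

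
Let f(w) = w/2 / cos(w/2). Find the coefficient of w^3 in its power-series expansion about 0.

1/16

Divide the numerator series by the denominator series (power-series long division).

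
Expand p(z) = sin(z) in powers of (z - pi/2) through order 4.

(z - pi/2)^4/24 - (z - pi/2)^2/2 + 1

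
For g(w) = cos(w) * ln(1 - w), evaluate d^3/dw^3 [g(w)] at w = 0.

1

Expand each factor separately, then convolve coefficients.
The coefficient of w^3 in the expansion is 1/6, so g′′′(0) = 3! * (1/6) = 1.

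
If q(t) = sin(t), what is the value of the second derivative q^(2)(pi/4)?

The coefficient of (t - pi/4)^2 in the expansion is -sqrt(2)/4, so q′′(pi/4) = 2! * (-sqrt(2)/4) = -sqrt(2)/2.

-sqrt(2)/2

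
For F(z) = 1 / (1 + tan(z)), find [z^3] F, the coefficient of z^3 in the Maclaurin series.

-4/3

Write 1/(1+u) = 1 - u + u^2 - u^3 + ... and substitute the series for u.
F(0) = 1
F′(0) = -1
F′′(0) = 2
F′′′(0) = -8
Then c_k = F^(k)(0)/k! gives each Taylor coefficient.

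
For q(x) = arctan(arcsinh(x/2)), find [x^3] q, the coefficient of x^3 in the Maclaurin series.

-1/16

Substitute the inner expansion into the outer series and collect powers.
[x^0] = 0;  [x^1] = 1/2;  [x^2] = 0;  [x^3] = -1/16.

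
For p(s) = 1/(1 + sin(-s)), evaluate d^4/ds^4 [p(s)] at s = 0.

Plug the Maclaurin series of the inner function into that of the outer and collect terms.
The coefficient of s^4 in the expansion is 2/3, so p^(4)(0) = 4! * (2/3) = 16.

16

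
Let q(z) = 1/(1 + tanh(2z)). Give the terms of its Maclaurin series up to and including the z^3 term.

-16*z^3/3 + 4*z^2 - 2*z + 1

Plug the Maclaurin series of the inner function into that of the outer and collect terms.
q(0) = 1
q′(0) = -2
q′′(0) = 8
q′′′(0) = -32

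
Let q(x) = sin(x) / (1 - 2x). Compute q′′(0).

4

Expand each factor separately, then convolve coefficients.
The coefficient of x^2 in the expansion is 2, so q′′(0) = 2! * (2) = 4.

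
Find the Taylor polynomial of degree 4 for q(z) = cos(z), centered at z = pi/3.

(z - pi/3)^4/48 + sqrt(3)*(z - pi/3)^3/12 - (z - pi/3)^2/4 - sqrt(3)*(z - pi/3)/2 + 1/2

q(pi/3) = 1/2
q′(pi/3) = -sqrt(3)/2
q′′(pi/3) = -1/2
q′′′(pi/3) = sqrt(3)/2
q^(4)(pi/3) = 1/2
The Taylor polynomial is Σ q^(k)(pi/3)/k! · (z - pi/3)^k.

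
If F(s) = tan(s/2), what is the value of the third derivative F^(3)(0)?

1/4

Differentiate repeatedly and evaluate at the center.
The coefficient of s^3 in the expansion is 1/24, so F′′′(0) = 3! * (1/24) = 1/4.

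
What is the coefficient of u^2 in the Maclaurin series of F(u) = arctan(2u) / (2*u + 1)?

Use 1/(1 - r) = Σ r^k on the denominator, then take the Cauchy product.
F(0) = 0
F′(0) = 2
F′′(0) = -8

-4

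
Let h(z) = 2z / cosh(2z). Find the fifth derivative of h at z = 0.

Write the quotient as an unknown series and match coefficients against numerator = denominator · series.
The coefficient of z^5 in the expansion is 20/3, so h^(5)(0) = 5! * (20/3) = 800.

800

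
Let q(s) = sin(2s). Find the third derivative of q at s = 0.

-8

The coefficient of s^3 in the expansion is -4/3, so q′′′(0) = 3! * (-4/3) = -8.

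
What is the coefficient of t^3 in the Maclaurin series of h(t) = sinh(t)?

h(0) = 0
h′(0) = 1
h′′(0) = 0
h′′′(0) = 1

1/6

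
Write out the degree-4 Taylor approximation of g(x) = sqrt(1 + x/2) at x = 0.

-5*x^4/2048 + x^3/128 - x^2/32 + x/4 + 1

[x^0] = 1;  [x^1] = 1/4;  [x^2] = -1/32;  [x^3] = 1/128;  [x^4] = -5/2048.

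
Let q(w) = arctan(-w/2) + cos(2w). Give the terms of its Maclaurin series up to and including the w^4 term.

2*w^4/3 + w^3/24 - 2*w^2 - w/2 + 1

Combine the two series term by term.
q(0) = 1
q′(0) = -1/2
q′′(0) = -4
q′′′(0) = 1/4
q^(4)(0) = 16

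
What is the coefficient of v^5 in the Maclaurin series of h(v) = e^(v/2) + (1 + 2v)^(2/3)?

Expand each term separately and add.
h(0) = 2
h′(0) = 11/6
h′′(0) = -23/36
h′′′(0) = 539/216
h^(4)(0) = -14255/1296
h^(5)(0) = 573683/7776
So c_5 = h^(5)(0)/5! = 573683/933120.

573683/933120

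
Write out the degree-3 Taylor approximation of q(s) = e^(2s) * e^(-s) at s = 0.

Take the Cauchy product of the two expansions.
[s^0] = 1;  [s^1] = 1;  [s^2] = 1/2;  [s^3] = 1/6.

s^3/6 + s^2/2 + s + 1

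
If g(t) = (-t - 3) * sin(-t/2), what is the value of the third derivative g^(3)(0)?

Multiply each power in the prefactor through the base expansion.
The coefficient of t^3 in the expansion is -1/16, so g′′′(0) = 3! * (-1/16) = -3/8.

-3/8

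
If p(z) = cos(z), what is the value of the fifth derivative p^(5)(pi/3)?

Use the known series and substitute for the argument.
The coefficient of (z - pi/3)^5 in the expansion is -sqrt(3)/240, so p^(5)(pi/3) = 5! * (-sqrt(3)/240) = -sqrt(3)/2.

-sqrt(3)/2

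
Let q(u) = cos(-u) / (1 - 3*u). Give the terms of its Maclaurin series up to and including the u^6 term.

Multiply the numerator's expansion by the denominator's geometric series.

495989*u^6/720 + 1837*u^5/8 + 1837*u^4/24 + 51*u^3/2 + 17*u^2/2 + 3*u + 1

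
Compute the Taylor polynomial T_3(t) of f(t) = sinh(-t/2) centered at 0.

-t^3/48 - t/2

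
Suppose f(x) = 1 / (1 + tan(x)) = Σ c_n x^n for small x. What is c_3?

-4/3

Use the geometric series for the reciprocal, then substitute.
So c_3 = f′′′(0)/3! = -4/3.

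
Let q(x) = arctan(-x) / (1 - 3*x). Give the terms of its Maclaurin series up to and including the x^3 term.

-26*x^3/3 - 3*x^2 - x

Use 1/(1 - r) = Σ r^k on the denominator, then take the Cauchy product.
q(0) = 0
q′(0) = -1
q′′(0) = -6
q′′′(0) = -52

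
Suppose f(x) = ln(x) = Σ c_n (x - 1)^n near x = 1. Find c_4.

f(1) = 0
f′(1) = 1
f′′(1) = -1
f′′′(1) = 2
f^(4)(1) = -6

-1/4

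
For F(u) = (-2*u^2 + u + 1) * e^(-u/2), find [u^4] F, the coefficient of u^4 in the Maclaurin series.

Distribute the polynomial across the series and collect like powers.
F(0) = 1
F′(0) = 1/2
F′′(0) = -19/4
F′′′(0) = 53/8
F^(4)(0) = -103/16
The Taylor polynomial is Σ F^(k)(0)/k! · u^k.

-103/384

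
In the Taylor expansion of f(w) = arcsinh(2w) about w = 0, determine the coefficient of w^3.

-4/3

Differentiate repeatedly and evaluate at the center.
f(0) = 0
f′(0) = 2
f′′(0) = 0
f′′′(0) = -8
So c_3 = f′′′(0)/3! = -4/3.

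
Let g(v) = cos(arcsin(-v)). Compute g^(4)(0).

Let u equal the inner series; expand the outer function in u and truncate.
The coefficient of v^4 in the expansion is -1/8, so g^(4)(0) = 4! * (-1/8) = -3.

-3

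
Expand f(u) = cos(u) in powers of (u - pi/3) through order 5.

[(u - pi/3)^0] = 1/2;  [(u - pi/3)^1] = -sqrt(3)/2;  [(u - pi/3)^2] = -1/4;  [(u - pi/3)^3] = sqrt(3)/12;  [(u - pi/3)^4] = 1/48;  [(u - pi/3)^5] = -sqrt(3)/240.

-sqrt(3)*(u - pi/3)^5/240 + (u - pi/3)^4/48 + sqrt(3)*(u - pi/3)^3/12 - (u - pi/3)^2/4 - sqrt(3)*(u - pi/3)/2 + 1/2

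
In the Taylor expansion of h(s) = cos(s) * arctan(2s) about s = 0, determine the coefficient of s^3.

-11/3

Write out both Maclaurin series and multiply, keeping only the needed powers.
[s^0] = 0;  [s^1] = 2;  [s^2] = 0;  [s^3] = -11/3.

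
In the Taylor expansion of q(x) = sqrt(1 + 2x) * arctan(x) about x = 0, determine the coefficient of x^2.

Write out both Maclaurin series and multiply, keeping only the needed powers.
q(0) = 0
q′(0) = 1
q′′(0) = 2

1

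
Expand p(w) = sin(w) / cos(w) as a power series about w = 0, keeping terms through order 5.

2*w^5/15 + w^3/3 + w

Write the quotient as an unknown series and match coefficients against numerator = denominator · series.
p(0) = 0
p′(0) = 1
p′′(0) = 0
p′′′(0) = 2
p^(4)(0) = 0
p^(5)(0) = 16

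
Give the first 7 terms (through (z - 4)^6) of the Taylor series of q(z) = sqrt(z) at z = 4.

Differentiate repeatedly and evaluate at the center.
q(4) = 2
q′(4) = 1/4
q′′(4) = -1/32
q′′′(4) = 3/256
q^(4)(4) = -15/2048
q^(5)(4) = 105/16384
q^(6)(4) = -945/131072

-21*(z - 4)^6/2097152 + 7*(z - 4)^5/131072 - 5*(z - 4)^4/16384 + (z - 4)^3/512 - (z - 4)^2/64 + (z - 4)/4 + 2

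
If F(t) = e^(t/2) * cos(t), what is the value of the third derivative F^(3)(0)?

Take the Cauchy product of the two expansions.
The coefficient of t^3 in the expansion is -11/48, so F′′′(0) = 3! * (-11/48) = -11/8.

-11/8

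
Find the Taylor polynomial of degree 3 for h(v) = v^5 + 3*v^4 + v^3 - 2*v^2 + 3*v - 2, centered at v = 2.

65*(v - 2)^3 + 156*(v - 2)^2 + 183*(v - 2) + 84

h(2) = 84
h′(2) = 183
h′′(2) = 312
h′′′(2) = 390
The Taylor polynomial is Σ h^(k)(2)/k! · (v - 2)^k.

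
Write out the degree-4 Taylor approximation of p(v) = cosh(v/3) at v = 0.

p(0) = 1
p′(0) = 0
p′′(0) = 1/9
p′′′(0) = 0
p^(4)(0) = 1/81

v^4/1944 + v^2/18 + 1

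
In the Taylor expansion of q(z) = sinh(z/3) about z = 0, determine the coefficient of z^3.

1/162

Compute the successive derivatives at the expansion point and divide by k!.
q(0) = 0
q′(0) = 1/3
q′′(0) = 0
q′′′(0) = 1/27
Then c_k = q^(k)(0)/k! gives each Taylor coefficient.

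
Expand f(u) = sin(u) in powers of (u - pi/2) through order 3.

1 - (u - pi/2)^2/2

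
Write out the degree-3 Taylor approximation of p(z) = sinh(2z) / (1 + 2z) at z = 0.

28*z^3/3 - 4*z^2 + 2*z

Expand each factor separately, then convolve coefficients.
p(0) = 0
p′(0) = 2
p′′(0) = -8
p′′′(0) = 56
Dividing each by k! gives the coefficients c_0, ..., c_3.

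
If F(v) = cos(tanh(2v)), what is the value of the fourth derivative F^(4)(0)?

Compose series: expand the inner function first, then feed it into the outer expansion.
The coefficient of v^4 in the expansion is 6, so F^(4)(0) = 4! * (6) = 144.

144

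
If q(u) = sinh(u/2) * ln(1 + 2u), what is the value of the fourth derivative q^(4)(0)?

Write out both Maclaurin series and multiply, keeping only the needed powers.
The coefficient of u^4 in the expansion is 11/8, so q^(4)(0) = 4! * (11/8) = 33.

33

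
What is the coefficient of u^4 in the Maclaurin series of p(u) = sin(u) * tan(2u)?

7/3

Multiply the two series term by term and collect like powers.
[u^0] = 0;  [u^1] = 0;  [u^2] = 2;  [u^3] = 0;  [u^4] = 7/3.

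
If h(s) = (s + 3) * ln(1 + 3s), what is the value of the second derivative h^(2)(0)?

-21

Distribute the polynomial across the series and collect like powers.
The coefficient of s^2 in the expansion is -21/2, so h′′(0) = 2! * (-21/2) = -21.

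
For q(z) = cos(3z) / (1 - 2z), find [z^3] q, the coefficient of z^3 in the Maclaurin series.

Multiply the two series term by term and collect like powers.
q(0) = 1
q′(0) = 2
q′′(0) = -1
q′′′(0) = -6
The Taylor polynomial is Σ q^(k)(0)/k! · z^k.

-1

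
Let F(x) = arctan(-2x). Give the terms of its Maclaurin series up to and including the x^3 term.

8*x^3/3 - 2*x

Compute the successive derivatives at the expansion point and divide by k!.
F(0) = 0
F′(0) = -2
F′′(0) = 0
F′′′(0) = 16
Dividing each by k! gives the coefficients c_0, ..., c_3.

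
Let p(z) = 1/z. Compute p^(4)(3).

From the series, [(z - 3)^4] p = 1/243; multiply by 4! = 24 to get 8/81.

8/81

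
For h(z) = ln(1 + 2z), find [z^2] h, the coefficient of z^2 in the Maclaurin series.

-2

h(0) = 0
h′(0) = 2
h′′(0) = -4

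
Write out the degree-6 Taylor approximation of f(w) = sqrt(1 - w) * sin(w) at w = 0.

-27*w^6/1280 - 19*w^5/1920 + w^4/48 - 7*w^3/24 - w^2/2 + w

Take the Cauchy product of the two expansions.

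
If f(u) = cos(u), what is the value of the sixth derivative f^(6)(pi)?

The coefficient of (u - pi)^6 in the expansion is 1/720, so f^(6)(pi) = 6! * (1/720) = 1.

1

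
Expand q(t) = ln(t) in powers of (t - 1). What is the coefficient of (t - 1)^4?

-1/4

[(t - 1)^0] = 0;  [(t - 1)^1] = 1;  [(t - 1)^2] = -1/2;  [(t - 1)^3] = 1/3;  [(t - 1)^4] = -1/4.
So c_4 = q^(4)(1)/4! = -1/4.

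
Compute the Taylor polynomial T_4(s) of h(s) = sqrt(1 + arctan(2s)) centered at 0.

17*s^4/24 - 5*s^3/6 - s^2/2 + s + 1

Let u equal the inner series; expand the outer function in u and truncate.
[s^0] = 1;  [s^1] = 1;  [s^2] = -1/2;  [s^3] = -5/6;  [s^4] = 17/24.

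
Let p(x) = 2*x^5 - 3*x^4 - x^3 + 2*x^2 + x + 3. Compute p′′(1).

Compute the successive derivatives at the expansion point and divide by k!.
The coefficient of (x - 1)^2 in the expansion is 1, so p′′(1) = 2! * (1) = 2.

2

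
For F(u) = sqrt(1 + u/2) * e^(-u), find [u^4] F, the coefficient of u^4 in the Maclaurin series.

-53/2048

Expand each factor separately, then convolve coefficients.
F(0) = 1
F′(0) = -3/4
F′′(0) = 7/16
F′′′(0) = -1/64
F^(4)(0) = -159/256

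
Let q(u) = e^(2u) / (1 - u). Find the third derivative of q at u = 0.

38

Multiply the numerator's expansion by the denominator's geometric series.
The coefficient of u^3 in the expansion is 19/3, so q′′′(0) = 3! * (19/3) = 38.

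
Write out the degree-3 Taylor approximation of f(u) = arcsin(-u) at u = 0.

-u^3/6 - u

f(0) = 0
f′(0) = -1
f′′(0) = 0
f′′′(0) = -1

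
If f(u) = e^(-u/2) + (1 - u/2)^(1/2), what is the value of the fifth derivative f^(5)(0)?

-137/1024

Expand each term separately and add.
From the series, [u^5] f = -137/122880; multiply by 5! = 120 to get -137/1024.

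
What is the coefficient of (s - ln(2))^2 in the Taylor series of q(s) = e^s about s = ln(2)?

q(ln(2)) = 2
q′(ln(2)) = 2
q′′(ln(2)) = 2
So c_2 = q′′(ln(2))/2! = 1.

1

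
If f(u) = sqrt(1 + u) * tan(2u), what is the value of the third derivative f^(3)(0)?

29/2

Multiply the two series term by term and collect like powers.
From the series, [u^3] f = 29/12; multiply by 3! = 6 to get 29/2.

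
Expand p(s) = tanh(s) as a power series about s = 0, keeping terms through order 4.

-s^3/3 + s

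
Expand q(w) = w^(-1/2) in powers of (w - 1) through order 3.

q(1) = 1
q′(1) = -1/2
q′′(1) = 3/4
q′′′(1) = -15/8
Then c_k = q^(k)(1)/k! gives each Taylor coefficient.

-5*(w - 1)^3/16 + 3*(w - 1)^2/8 - (w - 1)/2 + 1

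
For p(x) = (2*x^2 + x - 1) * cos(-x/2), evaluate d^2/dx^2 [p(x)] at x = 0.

17/4

Multiply each power in the prefactor through the base expansion.
The coefficient of x^2 in the expansion is 17/8, so p′′(0) = 2! * (17/8) = 17/4.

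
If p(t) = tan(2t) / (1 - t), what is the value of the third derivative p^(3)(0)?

Write out both Maclaurin series and multiply, keeping only the needed powers.
From the series, [t^3] p = 14/3; multiply by 3! = 6 to get 28.

28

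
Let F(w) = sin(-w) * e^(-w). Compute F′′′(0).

-2

Multiply the two series term by term and collect like powers.
From the series, [w^3] F = -1/3; multiply by 3! = 6 to get -2.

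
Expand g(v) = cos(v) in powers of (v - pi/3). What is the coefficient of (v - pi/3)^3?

[(v - pi/3)^0] = 1/2;  [(v - pi/3)^1] = -sqrt(3)/2;  [(v - pi/3)^2] = -1/4;  [(v - pi/3)^3] = sqrt(3)/12.
So c_3 = g′′′(pi/3)/3! = sqrt(3)/12.

sqrt(3)/12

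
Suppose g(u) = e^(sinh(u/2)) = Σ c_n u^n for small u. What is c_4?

5/384

Let u equal the inner series; expand the outer function in u and truncate.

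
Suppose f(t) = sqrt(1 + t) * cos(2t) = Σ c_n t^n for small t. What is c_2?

-17/8

Take the Cauchy product of the two expansions.
f(0) = 1
f′(0) = 1/2
f′′(0) = -17/4
Dividing each by k! gives the coefficients c_0, ..., c_2.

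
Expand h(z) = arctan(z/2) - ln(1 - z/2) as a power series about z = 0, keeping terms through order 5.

Expand each term separately and add.
h(0) = 0
h′(0) = 1
h′′(0) = 1/4
h′′′(0) = 0
h^(4)(0) = 3/8
h^(5)(0) = 3/2

z^5/80 + z^4/64 + z^2/8 + z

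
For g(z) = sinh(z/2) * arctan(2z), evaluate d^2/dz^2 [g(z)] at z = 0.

2

Write out both Maclaurin series and multiply, keeping only the needed powers.
From the series, [z^2] g = 1; multiply by 2! = 2 to get 2.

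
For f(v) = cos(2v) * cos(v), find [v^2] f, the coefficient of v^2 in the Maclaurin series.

-5/2

Expand each factor separately, then convolve coefficients.
f(0) = 1
f′(0) = 0
f′′(0) = -5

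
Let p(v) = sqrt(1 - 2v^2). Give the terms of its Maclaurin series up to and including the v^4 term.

p(0) = 1
p′(0) = 0
p′′(0) = -2
p′′′(0) = 0
p^(4)(0) = -12

-v^4/2 - v^2 + 1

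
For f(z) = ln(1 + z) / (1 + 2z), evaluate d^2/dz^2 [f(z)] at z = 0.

-5

Expand each factor separately, then convolve coefficients.
The coefficient of z^2 in the expansion is -5/2, so f′′(0) = 2! * (-5/2) = -5.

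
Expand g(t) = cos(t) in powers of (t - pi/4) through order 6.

g(pi/4) = sqrt(2)/2
g′(pi/4) = -sqrt(2)/2
g′′(pi/4) = -sqrt(2)/2
g′′′(pi/4) = sqrt(2)/2
g^(4)(pi/4) = sqrt(2)/2
g^(5)(pi/4) = -sqrt(2)/2
g^(6)(pi/4) = -sqrt(2)/2

-sqrt(2)*(t - pi/4)^6/1440 - sqrt(2)*(t - pi/4)^5/240 + sqrt(2)*(t - pi/4)^4/48 + sqrt(2)*(t - pi/4)^3/12 - sqrt(2)*(t - pi/4)^2/4 - sqrt(2)*(t - pi/4)/2 + sqrt(2)/2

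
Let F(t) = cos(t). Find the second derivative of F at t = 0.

-1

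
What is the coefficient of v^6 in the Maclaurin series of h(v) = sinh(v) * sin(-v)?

1/90

Take the Cauchy product of the two expansions.
h(0) = 0
h′(0) = 0
h′′(0) = -2
h′′′(0) = 0
h^(4)(0) = 0
h^(5)(0) = 0
h^(6)(0) = 8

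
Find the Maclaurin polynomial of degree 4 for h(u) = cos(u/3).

[u^0] = 1;  [u^1] = 0;  [u^2] = -1/18;  [u^3] = 0;  [u^4] = 1/1944.

u^4/1944 - u^2/18 + 1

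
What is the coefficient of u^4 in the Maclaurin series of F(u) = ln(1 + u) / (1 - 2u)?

Multiply the two series term by term and collect like powers.

77/12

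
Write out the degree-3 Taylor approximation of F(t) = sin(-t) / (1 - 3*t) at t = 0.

Multiply the numerator's expansion by the denominator's geometric series.
F(0) = 0
F′(0) = -1
F′′(0) = -6
F′′′(0) = -53
The Taylor polynomial is Σ F^(k)(0)/k! · t^k.

-53*t^3/6 - 3*t^2 - t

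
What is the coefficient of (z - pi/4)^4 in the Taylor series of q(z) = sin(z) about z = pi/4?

sqrt(2)/48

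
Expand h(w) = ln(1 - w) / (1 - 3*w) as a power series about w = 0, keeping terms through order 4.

-131*w^4/4 - 65*w^3/6 - 7*w^2/2 - w

Use 1/(1 - r) = Σ r^k on the denominator, then take the Cauchy product.
h(0) = 0
h′(0) = -1
h′′(0) = -7
h′′′(0) = -65
h^(4)(0) = -786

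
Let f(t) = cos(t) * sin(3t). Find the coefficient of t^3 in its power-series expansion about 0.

-6

Take the Cauchy product of the two expansions.
f(0) = 0
f′(0) = 3
f′′(0) = 0
f′′′(0) = -36
Dividing each by k! gives the coefficients c_0, ..., c_3.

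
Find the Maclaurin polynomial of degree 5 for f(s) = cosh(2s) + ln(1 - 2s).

-32*s^5/5 - 10*s^4/3 - 8*s^3/3 - 2*s + 1

Expand each term separately and add.
f(0) = 1
f′(0) = -2
f′′(0) = 0
f′′′(0) = -16
f^(4)(0) = -80
f^(5)(0) = -768
Dividing each by k! gives the coefficients c_0, ..., c_5.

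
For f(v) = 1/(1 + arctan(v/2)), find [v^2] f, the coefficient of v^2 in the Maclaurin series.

Plug the Maclaurin series of the inner function into that of the outer and collect terms.
f(0) = 1
f′(0) = -1/2
f′′(0) = 1/2
So c_2 = f′′(0)/2! = 1/4.

1/4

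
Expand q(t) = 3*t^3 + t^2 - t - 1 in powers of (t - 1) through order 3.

q(1) = 2
q′(1) = 10
q′′(1) = 20
q′′′(1) = 18

3*(t - 1)^3 + 10*(t - 1)^2 + 10*(t - 1) + 2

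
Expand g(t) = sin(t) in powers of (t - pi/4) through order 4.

sqrt(2)*(t - pi/4)^4/48 - sqrt(2)*(t - pi/4)^3/12 - sqrt(2)*(t - pi/4)^2/4 + sqrt(2)*(t - pi/4)/2 + sqrt(2)/2

Use the known series and substitute for the argument.
g(pi/4) = sqrt(2)/2
g′(pi/4) = sqrt(2)/2
g′′(pi/4) = -sqrt(2)/2
g′′′(pi/4) = -sqrt(2)/2
g^(4)(pi/4) = sqrt(2)/2
Dividing each by k! gives the coefficients c_0, ..., c_4.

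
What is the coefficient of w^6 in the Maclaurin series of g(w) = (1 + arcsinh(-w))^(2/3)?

-473/32805

Substitute the inner expansion into the outer series and collect powers.
g(0) = 1
g′(0) = -2/3
g′′(0) = -2/9
g′′′(0) = 10/27
g^(4)(0) = 16/81
g^(5)(0) = -1298/243
g^(6)(0) = -7568/729
So c_6 = g^(6)(0)/6! = -473/32805.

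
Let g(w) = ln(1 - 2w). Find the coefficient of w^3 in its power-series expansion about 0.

Use the known series and substitute for the argument.
g(0) = 0
g′(0) = -2
g′′(0) = -4
g′′′(0) = -16
Dividing each by k! gives the coefficients c_0, ..., c_3.

-8/3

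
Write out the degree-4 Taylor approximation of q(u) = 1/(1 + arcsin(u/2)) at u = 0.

Let u equal the inner series; expand the outer function in u and truncate.
[u^0] = 1;  [u^1] = -1/2;  [u^2] = 1/4;  [u^3] = -7/48;  [u^4] = 1/12.

u^4/12 - 7*u^3/48 + u^2/4 - u/2 + 1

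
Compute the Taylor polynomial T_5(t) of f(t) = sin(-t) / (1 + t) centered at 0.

Expand each factor separately, then convolve coefficients.

-101*t^5/120 + 5*t^4/6 - 5*t^3/6 + t^2 - t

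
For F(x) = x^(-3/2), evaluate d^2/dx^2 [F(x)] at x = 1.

15/4

Use the known series and substitute for the argument.
From the series, [(x - 1)^2] F = 15/8; multiply by 2! = 2 to get 15/4.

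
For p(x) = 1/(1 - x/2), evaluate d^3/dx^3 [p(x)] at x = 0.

3/4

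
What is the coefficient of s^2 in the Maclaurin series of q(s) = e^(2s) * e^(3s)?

25/2

Take the Cauchy product of the two expansions.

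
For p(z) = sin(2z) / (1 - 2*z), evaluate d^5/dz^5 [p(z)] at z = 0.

3232

Expand 1/(denominator) as a geometric series and multiply by the numerator's series.
The coefficient of z^5 in the expansion is 404/15, so p^(5)(0) = 5! * (404/15) = 3232.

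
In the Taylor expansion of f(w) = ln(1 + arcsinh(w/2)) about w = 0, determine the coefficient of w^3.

1/48

Substitute the inner expansion into the outer series and collect powers.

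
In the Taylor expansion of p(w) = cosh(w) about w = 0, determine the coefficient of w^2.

1/2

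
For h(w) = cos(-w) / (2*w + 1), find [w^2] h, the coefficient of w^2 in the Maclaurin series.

Expand 1/(denominator) as a geometric series and multiply by the numerator's series.
h(0) = 1
h′(0) = -2
h′′(0) = 7
The Taylor polynomial is Σ h^(k)(0)/k! · w^k.

7/2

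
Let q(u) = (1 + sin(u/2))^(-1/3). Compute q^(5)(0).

-1201/7776

Substitute the inner expansion into the outer series and collect powers.
The coefficient of u^5 in the expansion is -1201/933120, so q^(5)(0) = 5! * (-1201/933120) = -1201/7776.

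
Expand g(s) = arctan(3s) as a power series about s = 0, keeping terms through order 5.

243*s^5/5 - 9*s^3 + 3*s

g(0) = 0
g′(0) = 3
g′′(0) = 0
g′′′(0) = -54
g^(4)(0) = 0
g^(5)(0) = 5832
Then c_k = g^(k)(0)/k! gives each Taylor coefficient.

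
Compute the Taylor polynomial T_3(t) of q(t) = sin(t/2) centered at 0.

-t^3/48 + t/2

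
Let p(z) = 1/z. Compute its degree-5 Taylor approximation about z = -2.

-(z + 2)^5/64 - (z + 2)^4/32 - (z + 2)^3/16 - (z + 2)^2/8 - (z + 2)/4 - 1/2

p(-2) = -1/2
p′(-2) = -1/4
p′′(-2) = -1/4
p′′′(-2) = -3/8
p^(4)(-2) = -3/4
p^(5)(-2) = -15/8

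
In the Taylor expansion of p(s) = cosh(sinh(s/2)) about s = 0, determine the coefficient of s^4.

Plug the Maclaurin series of the inner function into that of the outer and collect terms.
p(0) = 1
p′(0) = 0
p′′(0) = 1/4
p′′′(0) = 0
p^(4)(0) = 5/16

5/384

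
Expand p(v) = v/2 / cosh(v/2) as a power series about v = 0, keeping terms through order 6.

Write the quotient as an unknown series and match coefficients against numerator = denominator · series.
p(0) = 0
p′(0) = 1/2
p′′(0) = 0
p′′′(0) = -3/8
p^(4)(0) = 0
p^(5)(0) = 25/32
p^(6)(0) = 0

5*v^5/768 - v^3/16 + v/2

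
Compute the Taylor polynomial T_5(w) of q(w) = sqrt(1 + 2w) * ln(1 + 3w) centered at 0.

Multiply the two series term by term and collect like powers.
q(0) = 0
q′(0) = 3
q′′(0) = -3
q′′′(0) = 18
q^(4)(0) = -180
q^(5)(0) = 2367
The Taylor polynomial is Σ q^(k)(0)/k! · w^k.

789*w^5/40 - 15*w^4/2 + 3*w^3 - 3*w^2/2 + 3*w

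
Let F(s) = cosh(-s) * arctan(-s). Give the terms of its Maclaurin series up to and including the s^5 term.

-3*s^5/40 - s^3/6 - s

Multiply the two series term by term and collect like powers.
F(0) = 0
F′(0) = -1
F′′(0) = 0
F′′′(0) = -1
F^(4)(0) = 0
F^(5)(0) = -9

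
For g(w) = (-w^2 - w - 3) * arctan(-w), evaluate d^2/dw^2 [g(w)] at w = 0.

2

Distribute the polynomial across the series and collect like powers.
The coefficient of w^2 in the expansion is 1, so g′′(0) = 2! * (1) = 2.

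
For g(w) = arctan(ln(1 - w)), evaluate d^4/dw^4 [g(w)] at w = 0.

Compose series: expand the inner function first, then feed it into the outer expansion.
From the series, [w^4] g = 1/4; multiply by 4! = 24 to get 6.

6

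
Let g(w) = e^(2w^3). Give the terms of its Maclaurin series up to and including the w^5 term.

[w^0] = 1;  [w^1] = 0;  [w^2] = 0;  [w^3] = 2;  [w^4] = 0;  [w^5] = 0.

2*w^3 + 1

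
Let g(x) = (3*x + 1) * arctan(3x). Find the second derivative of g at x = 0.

18

Multiply each power in the prefactor through the base expansion.
The coefficient of x^2 in the expansion is 9, so g′′(0) = 2! * (9) = 18.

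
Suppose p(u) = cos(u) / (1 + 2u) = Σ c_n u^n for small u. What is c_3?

Write out both Maclaurin series and multiply, keeping only the needed powers.
[u^0] = 1;  [u^1] = -2;  [u^2] = 7/2;  [u^3] = -7.
So c_3 = p′′′(0)/3! = -7.

-7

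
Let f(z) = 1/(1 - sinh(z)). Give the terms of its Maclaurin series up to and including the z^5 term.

181*z^5/120 + 4*z^4/3 + 7*z^3/6 + z^2 + z + 1

Substitute the inner expansion into the outer series and collect powers.
[z^0] = 1;  [z^1] = 1;  [z^2] = 1;  [z^3] = 7/6;  [z^4] = 4/3;  [z^5] = 181/120.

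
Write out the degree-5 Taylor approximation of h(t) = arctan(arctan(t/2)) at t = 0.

Let u equal the inner series; expand the outer function in u and truncate.

11*t^5/480 - t^3/12 + t/2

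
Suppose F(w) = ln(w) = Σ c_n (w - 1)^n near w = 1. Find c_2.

[(w - 1)^0] = 0;  [(w - 1)^1] = 1;  [(w - 1)^2] = -1/2.

-1/2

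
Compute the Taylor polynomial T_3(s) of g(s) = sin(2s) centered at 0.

-4*s^3/3 + 2*s

Use the known series and substitute for the argument.
[s^0] = 0;  [s^1] = 2;  [s^2] = 0;  [s^3] = -4/3.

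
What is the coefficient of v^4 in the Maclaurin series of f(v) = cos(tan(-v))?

Plug the Maclaurin series of the inner function into that of the outer and collect terms.
f(0) = 1
f′(0) = 0
f′′(0) = -1
f′′′(0) = 0
f^(4)(0) = -7

-7/24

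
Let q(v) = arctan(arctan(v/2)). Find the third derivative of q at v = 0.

Plug the Maclaurin series of the inner function into that of the outer and collect terms.
The coefficient of v^3 in the expansion is -1/12, so q′′′(0) = 3! * (-1/12) = -1/2.

-1/2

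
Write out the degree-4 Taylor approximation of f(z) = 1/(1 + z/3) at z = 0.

Compute the successive derivatives at the expansion point and divide by k!.

z^4/81 - z^3/27 + z^2/9 - z/3 + 1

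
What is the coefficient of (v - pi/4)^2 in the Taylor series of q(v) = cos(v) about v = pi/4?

Apply the Taylor formula c_k = f^(k)(a)/k!.

-sqrt(2)/4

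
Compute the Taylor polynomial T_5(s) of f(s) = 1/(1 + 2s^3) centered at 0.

1 - 2*s^3

Use the known series and substitute for the argument.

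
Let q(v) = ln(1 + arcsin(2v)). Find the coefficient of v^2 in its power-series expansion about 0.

Substitute the inner expansion into the outer series and collect powers.
q(0) = 0
q′(0) = 2
q′′(0) = -4
So c_2 = q′′(0)/2! = -2.

-2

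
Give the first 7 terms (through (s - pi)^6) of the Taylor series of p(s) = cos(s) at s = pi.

(s - pi)^6/720 - (s - pi)^4/24 + (s - pi)^2/2 - 1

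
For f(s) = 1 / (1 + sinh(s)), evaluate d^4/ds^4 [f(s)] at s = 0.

Expand as Σ (-1)^k u^k with u equal to the inner function's series.
The coefficient of s^4 in the expansion is 4/3, so f^(4)(0) = 4! * (4/3) = 32.

32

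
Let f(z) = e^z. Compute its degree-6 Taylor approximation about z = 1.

Apply the Taylor formula c_k = f^(k)(a)/k!.

e*(z - 1)^6/720 + e*(z - 1)^5/120 + e*(z - 1)^4/24 + e*(z - 1)^3/6 + e*(z - 1)^2/2 + e*(z - 1) + e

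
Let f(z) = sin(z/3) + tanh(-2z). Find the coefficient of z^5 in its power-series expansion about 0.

-24883/5832

Add the two expansions coefficient-wise.
[z^0] = 0;  [z^1] = -5/3;  [z^2] = 0;  [z^3] = 431/162;  [z^4] = 0;  [z^5] = -24883/5832.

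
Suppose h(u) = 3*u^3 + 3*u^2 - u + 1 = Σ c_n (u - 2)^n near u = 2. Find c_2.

21

h(2) = 35
h′(2) = 47
h′′(2) = 42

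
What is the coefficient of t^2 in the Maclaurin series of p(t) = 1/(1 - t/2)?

p(0) = 1
p′(0) = 1/2
p′′(0) = 1/2

1/4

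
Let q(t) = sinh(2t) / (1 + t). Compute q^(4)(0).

Take the Cauchy product of the two expansions.
The coefficient of t^4 in the expansion is -10/3, so q^(4)(0) = 4! * (-10/3) = -80.

-80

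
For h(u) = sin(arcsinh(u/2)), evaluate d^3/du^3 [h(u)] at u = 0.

Plug the Maclaurin series of the inner function into that of the outer and collect terms.
The coefficient of u^3 in the expansion is -1/24, so h′′′(0) = 3! * (-1/24) = -1/4.

-1/4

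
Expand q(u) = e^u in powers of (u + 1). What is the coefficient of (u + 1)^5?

e^(-1)/120

[(u + 1)^0] = e^(-1);  [(u + 1)^1] = e^(-1);  [(u + 1)^2] = e^(-1)/2;  [(u + 1)^3] = e^(-1)/6;  [(u + 1)^4] = e^(-1)/24;  [(u + 1)^5] = e^(-1)/120.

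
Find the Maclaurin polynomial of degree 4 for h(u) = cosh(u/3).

Compute the successive derivatives at the expansion point and divide by k!.

u^4/1944 + u^2/18 + 1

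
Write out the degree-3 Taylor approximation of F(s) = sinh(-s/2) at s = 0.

-s^3/48 - s/2

F(0) = 0
F′(0) = -1/2
F′′(0) = 0
F′′′(0) = -1/8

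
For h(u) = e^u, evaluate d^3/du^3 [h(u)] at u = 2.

e^(2)

Use the known series and substitute for the argument.
From the series, [(u - 2)^3] h = e^(2)/6; multiply by 3! = 6 to get e^(2).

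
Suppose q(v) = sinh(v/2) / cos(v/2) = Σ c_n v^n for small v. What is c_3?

1/12

Divide the numerator series by the denominator series (power-series long division).
q(0) = 0
q′(0) = 1/2
q′′(0) = 0
q′′′(0) = 1/2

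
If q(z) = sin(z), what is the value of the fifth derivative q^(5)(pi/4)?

The coefficient of (z - pi/4)^5 in the expansion is sqrt(2)/240, so q^(5)(pi/4) = 5! * (sqrt(2)/240) = sqrt(2)/2.

sqrt(2)/2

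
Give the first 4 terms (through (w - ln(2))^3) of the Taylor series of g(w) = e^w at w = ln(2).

[(w - ln(2))^0] = 2;  [(w - ln(2))^1] = 2;  [(w - ln(2))^2] = 1;  [(w - ln(2))^3] = 1/3.

(w - ln(2))^3/3 + (w - ln(2))^2 + 2*(w - ln(2)) + 2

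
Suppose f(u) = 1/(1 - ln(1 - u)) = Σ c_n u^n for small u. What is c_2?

Compose series: expand the inner function first, then feed it into the outer expansion.
[u^0] = 1;  [u^1] = -1;  [u^2] = 1/2.

1/2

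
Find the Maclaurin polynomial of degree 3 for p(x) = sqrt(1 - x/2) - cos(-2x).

Combine the two series term by term.
p(0) = 0
p′(0) = -1/4
p′′(0) = 63/16
p′′′(0) = -3/64

-x^3/128 + 63*x^2/32 - x/4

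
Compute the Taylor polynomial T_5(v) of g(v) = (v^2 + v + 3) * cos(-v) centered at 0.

Multiply each power in the prefactor through the base expansion.
g(0) = 3
g′(0) = 1
g′′(0) = -1
g′′′(0) = -3
g^(4)(0) = -9
g^(5)(0) = 5
The Taylor polynomial is Σ g^(k)(0)/k! · v^k.

v^5/24 - 3*v^4/8 - v^3/2 - v^2/2 + v + 3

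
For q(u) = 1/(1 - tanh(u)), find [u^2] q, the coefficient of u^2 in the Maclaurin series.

Let u equal the inner series; expand the outer function in u and truncate.
q(0) = 1
q′(0) = 1
q′′(0) = 2
So c_2 = q′′(0)/2! = 1.

1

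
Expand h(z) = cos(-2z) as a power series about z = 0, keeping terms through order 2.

1 - 2*z^2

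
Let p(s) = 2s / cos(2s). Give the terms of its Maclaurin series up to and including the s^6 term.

20*s^5/3 + 4*s^3 + 2*s

Invert the denominator's series and multiply.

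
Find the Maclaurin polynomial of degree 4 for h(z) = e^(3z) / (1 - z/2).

Take the Cauchy product of the two expansions.
h(0) = 1
h′(0) = 7/2
h′′(0) = 25/2
h′′′(0) = 183/4
h^(4)(0) = 345/2

115*z^4/16 + 61*z^3/8 + 25*z^2/4 + 7*z/2 + 1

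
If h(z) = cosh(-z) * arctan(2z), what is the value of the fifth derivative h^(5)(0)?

Multiply the two series term by term and collect like powers.
The coefficient of z^5 in the expansion is 103/20, so h^(5)(0) = 5! * (103/20) = 618.

618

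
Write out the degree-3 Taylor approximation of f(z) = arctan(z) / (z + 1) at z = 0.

Multiply the numerator's expansion by the denominator's geometric series.
f(0) = 0
f′(0) = 1
f′′(0) = -2
f′′′(0) = 4
The Taylor polynomial is Σ f^(k)(0)/k! · z^k.

2*z^3/3 - z^2 + z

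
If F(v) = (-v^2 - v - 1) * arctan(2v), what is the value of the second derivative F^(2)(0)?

-4

Distribute the polynomial across the series and collect like powers.
The coefficient of v^2 in the expansion is -2, so F′′(0) = 2! * (-2) = -4.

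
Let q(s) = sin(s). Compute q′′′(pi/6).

-sqrt(3)/2

From the series, [(s - pi/6)^3] q = -sqrt(3)/12; multiply by 3! = 6 to get -sqrt(3)/2.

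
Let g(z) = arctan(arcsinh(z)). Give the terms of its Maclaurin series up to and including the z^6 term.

53*z^5/120 - z^3/2 + z

Plug the Maclaurin series of the inner function into that of the outer and collect terms.
g(0) = 0
g′(0) = 1
g′′(0) = 0
g′′′(0) = -3
g^(4)(0) = 0
g^(5)(0) = 53
g^(6)(0) = 0
Dividing each by k! gives the coefficients c_0, ..., c_6.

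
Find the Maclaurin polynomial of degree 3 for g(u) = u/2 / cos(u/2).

u^3/16 + u/2

Divide the numerator series by the denominator series (power-series long division).
g(0) = 0
g′(0) = 1/2
g′′(0) = 0
g′′′(0) = 3/8
The Taylor polynomial is Σ g^(k)(0)/k! · u^k.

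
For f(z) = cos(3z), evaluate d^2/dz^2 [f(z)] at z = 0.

-9

Use the known series and substitute for the argument.
The coefficient of z^2 in the expansion is -9/2, so f′′(0) = 2! * (-9/2) = -9.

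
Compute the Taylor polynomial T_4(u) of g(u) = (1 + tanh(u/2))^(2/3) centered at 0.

Let u equal the inner series; expand the outer function in u and truncate.
[u^0] = 1;  [u^1] = 1/3;  [u^2] = -1/36;  [u^3] = -7/324;  [u^4] = 11/3888.

11*u^4/3888 - 7*u^3/324 - u^2/36 + u/3 + 1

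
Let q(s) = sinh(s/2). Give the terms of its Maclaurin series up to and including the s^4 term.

s^3/48 + s/2

Apply the Taylor formula c_k = f^(k)(a)/k!.
q(0) = 0
q′(0) = 1/2
q′′(0) = 0
q′′′(0) = 1/8
q^(4)(0) = 0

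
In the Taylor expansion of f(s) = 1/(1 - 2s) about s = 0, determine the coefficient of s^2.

Differentiate repeatedly and evaluate at the center.

4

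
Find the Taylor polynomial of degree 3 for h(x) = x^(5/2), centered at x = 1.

h(1) = 1
h′(1) = 5/2
h′′(1) = 15/4
h′′′(1) = 15/8

5*(x - 1)^3/16 + 15*(x - 1)^2/8 + 5*(x - 1)/2 + 1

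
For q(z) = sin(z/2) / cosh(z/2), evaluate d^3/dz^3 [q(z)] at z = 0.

-1/2

Divide the numerator series by the denominator series (power-series long division).
From the series, [z^3] q = -1/12; multiply by 3! = 6 to get -1/2.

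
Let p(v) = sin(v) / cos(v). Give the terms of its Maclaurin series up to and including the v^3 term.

v^3/3 + v

Divide the numerator series by the denominator series (power-series long division).
[v^0] = 0;  [v^1] = 1;  [v^2] = 0;  [v^3] = 1/3.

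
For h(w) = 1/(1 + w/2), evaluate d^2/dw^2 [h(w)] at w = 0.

1/2

The coefficient of w^2 in the expansion is 1/4, so h′′(0) = 2! * (1/4) = 1/2.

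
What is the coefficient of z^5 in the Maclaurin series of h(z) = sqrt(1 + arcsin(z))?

Let u equal the inner series; expand the outer function in u and truncate.
[z^0] = 1;  [z^1] = 1/2;  [z^2] = -1/8;  [z^3] = 7/48;  [z^4] = -31/384;  [z^5] = 123/1280.
So c_5 = h^(5)(0)/5! = 123/1280.

123/1280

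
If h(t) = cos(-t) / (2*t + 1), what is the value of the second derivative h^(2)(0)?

Expand 1/(denominator) as a geometric series and multiply by the numerator's series.
The coefficient of t^2 in the expansion is 7/2, so h′′(0) = 2! * (7/2) = 7.

7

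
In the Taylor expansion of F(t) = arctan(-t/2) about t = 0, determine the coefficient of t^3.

[t^0] = 0;  [t^1] = -1/2;  [t^2] = 0;  [t^3] = 1/24.
So c_3 = F′′′(0)/3! = 1/24.

1/24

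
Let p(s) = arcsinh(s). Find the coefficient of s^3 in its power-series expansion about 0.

-1/6

Differentiate repeatedly and evaluate at the center.
[s^0] = 0;  [s^1] = 1;  [s^2] = 0;  [s^3] = -1/6.
So c_3 = p′′′(0)/3! = -1/6.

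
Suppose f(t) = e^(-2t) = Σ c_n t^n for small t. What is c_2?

[t^0] = 1;  [t^1] = -2;  [t^2] = 2.

2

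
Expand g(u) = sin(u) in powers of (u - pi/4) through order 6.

-sqrt(2)*(u - pi/4)^6/1440 + sqrt(2)*(u - pi/4)^5/240 + sqrt(2)*(u - pi/4)^4/48 - sqrt(2)*(u - pi/4)^3/12 - sqrt(2)*(u - pi/4)^2/4 + sqrt(2)*(u - pi/4)/2 + sqrt(2)/2

Compute the successive derivatives at the expansion point and divide by k!.
g(pi/4) = sqrt(2)/2
g′(pi/4) = sqrt(2)/2
g′′(pi/4) = -sqrt(2)/2
g′′′(pi/4) = -sqrt(2)/2
g^(4)(pi/4) = sqrt(2)/2
g^(5)(pi/4) = sqrt(2)/2
g^(6)(pi/4) = -sqrt(2)/2
Dividing each by k! gives the coefficients c_0, ..., c_6.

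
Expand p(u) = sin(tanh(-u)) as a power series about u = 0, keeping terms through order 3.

Compose series: expand the inner function first, then feed it into the outer expansion.

u^3/2 - u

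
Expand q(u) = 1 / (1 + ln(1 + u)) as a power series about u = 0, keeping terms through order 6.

Expand as Σ (-1)^k u^k with u equal to the inner function's series.
[u^0] = 1;  [u^1] = -1;  [u^2] = 3/2;  [u^3] = -7/3;  [u^4] = 11/3;  [u^5] = -347/60;  [u^6] = 3289/360.

3289*u^6/360 - 347*u^5/60 + 11*u^4/3 - 7*u^3/3 + 3*u^2/2 - u + 1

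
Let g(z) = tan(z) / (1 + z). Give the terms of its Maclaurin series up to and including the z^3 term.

Write out both Maclaurin series and multiply, keeping only the needed powers.
[z^0] = 0;  [z^1] = 1;  [z^2] = -1;  [z^3] = 4/3.

4*z^3/3 - z^2 + z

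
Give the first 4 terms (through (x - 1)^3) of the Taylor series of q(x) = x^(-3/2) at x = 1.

-35*(x - 1)^3/16 + 15*(x - 1)^2/8 - 3*(x - 1)/2 + 1

q(1) = 1
q′(1) = -3/2
q′′(1) = 15/4
q′′′(1) = -105/8
Dividing each by k! gives the coefficients c_0, ..., c_3.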